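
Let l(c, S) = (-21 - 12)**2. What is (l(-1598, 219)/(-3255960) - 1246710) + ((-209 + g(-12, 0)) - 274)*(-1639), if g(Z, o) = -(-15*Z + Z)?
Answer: -195054796083/1085320 ≈ -1.7972e+5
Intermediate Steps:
g(Z, o) = 14*Z (g(Z, o) = -(-14)*Z = 14*Z)
l(c, S) = 1089 (l(c, S) = (-33)**2 = 1089)
(l(-1598, 219)/(-3255960) - 1246710) + ((-209 + g(-12, 0)) - 274)*(-1639) = (1089/(-3255960) - 1246710) + ((-209 + 14*(-12)) - 274)*(-1639) = (1089*(-1/3255960) - 1246710) + ((-209 - 168) - 274)*(-1639) = (-363/1085320 - 1246710) + (-377 - 274)*(-1639) = -1353079297563/1085320 - 651*(-1639) = -1353079297563/1085320 + 1066989 = -195054796083/1085320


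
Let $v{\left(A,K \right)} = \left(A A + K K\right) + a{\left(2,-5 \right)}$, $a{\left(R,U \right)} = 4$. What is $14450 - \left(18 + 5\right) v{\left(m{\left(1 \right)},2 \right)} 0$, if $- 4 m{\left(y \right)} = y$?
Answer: $14450$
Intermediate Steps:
$m{\left(y \right)} = - \frac{y}{4}$
$v{\left(A,K \right)} = 4 + A^{2} + K^{2}$ ($v{\left(A,K \right)} = \left(A A + K K\right) + 4 = \left(A^{2} + K^{2}\right) + 4 = 4 + A^{2} + K^{2}$)
$14450 - \left(18 + 5\right) v{\left(m{\left(1 \right)},2 \right)} 0 = 14450 - \left(18 + 5\right) \left(4 + \left(\left(- \frac{1}{4}\right) 1\right)^{2} + 2^{2}\right) 0 = 14450 - 23 \left(4 + \left(- \frac{1}{4}\right)^{2} + 4\right) 0 = 14450 - 23 \left(4 + \frac{1}{16} + 4\right) 0 = 14450 - 23 \cdot \frac{129}{16} \cdot 0 = 14450 - \frac{2967}{16} \cdot 0 = 14450 - 0 = 14450 + 0 = 14450$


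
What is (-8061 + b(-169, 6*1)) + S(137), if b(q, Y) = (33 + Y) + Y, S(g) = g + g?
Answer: -7742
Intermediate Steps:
S(g) = 2*g
b(q, Y) = 33 + 2*Y
(-8061 + b(-169, 6*1)) + S(137) = (-8061 + (33 + 2*(6*1))) + 2*137 = (-8061 + (33 + 2*6)) + 274 = (-8061 + (33 + 12)) + 274 = (-8061 + 45) + 274 = -8016 + 274 = -7742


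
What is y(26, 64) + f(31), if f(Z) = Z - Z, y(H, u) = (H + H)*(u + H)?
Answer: 4680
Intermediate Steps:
y(H, u) = 2*H*(H + u) (y(H, u) = (2*H)*(H + u) = 2*H*(H + u))
f(Z) = 0
y(26, 64) + f(31) = 2*26*(26 + 64) + 0 = 2*26*90 + 0 = 4680 + 0 = 4680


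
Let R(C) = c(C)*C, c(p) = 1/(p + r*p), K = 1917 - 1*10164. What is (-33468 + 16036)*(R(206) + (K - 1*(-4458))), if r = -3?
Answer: 66058564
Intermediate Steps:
K = -8247 (K = 1917 - 10164 = -8247)
c(p) = -1/(2*p) (c(p) = 1/(p - 3*p) = 1/(-2*p) = -1/(2*p))
R(C) = -½ (R(C) = (-1/(2*C))*C = -½)
(-33468 + 16036)*(R(206) + (K - 1*(-4458))) = (-33468 + 16036)*(-½ + (-8247 - 1*(-4458))) = -17432*(-½ + (-8247 + 4458)) = -17432*(-½ - 3789) = -17432*(-7579/2) = 66058564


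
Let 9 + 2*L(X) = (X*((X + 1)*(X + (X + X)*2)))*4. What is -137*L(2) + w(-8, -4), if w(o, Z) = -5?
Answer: -31657/2 ≈ -15829.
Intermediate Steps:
L(X) = -9/2 + 10*X²*(1 + X) (L(X) = -9/2 + ((X*((X + 1)*(X + (X + X)*2)))*4)/2 = -9/2 + ((X*((1 + X)*(X + (2*X)*2)))*4)/2 = -9/2 + ((X*((1 + X)*(X + 4*X)))*4)/2 = -9/2 + ((X*((1 + X)*(5*X)))*4)/2 = -9/2 + ((X*(5*X*(1 + X)))*4)/2 = -9/2 + ((5*X²*(1 + X))*4)/2 = -9/2 + (20*X²*(1 + X))/2 = -9/2 + 10*X²*(1 + X))
-137*L(2) + w(-8, -4) = -137*(-9/2 + 10*2² + 10*2³) - 5 = -137*(-9/2 + 10*4 + 10*8) - 5 = -137*(-9/2 + 40 + 80) - 5 = -137*231/2 - 5 = -31647/2 - 5 = -31657/2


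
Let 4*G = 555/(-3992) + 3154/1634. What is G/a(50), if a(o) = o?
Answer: 307471/34331200 ≈ 0.0089560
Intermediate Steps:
G = 307471/686624 (G = (555/(-3992) + 3154/1634)/4 = (555*(-1/3992) + 3154*(1/1634))/4 = (-555/3992 + 83/43)/4 = (1/4)*(307471/171656) = 307471/686624 ≈ 0.44780)
G/a(50) = (307471/686624)/50 = (307471/686624)*(1/50) = 307471/34331200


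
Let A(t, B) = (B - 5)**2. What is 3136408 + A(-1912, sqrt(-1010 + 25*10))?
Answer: 3135673 - 20*I*sqrt(190) ≈ 3.1357e+6 - 275.68*I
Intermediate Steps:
A(t, B) = (-5 + B)**2
3136408 + A(-1912, sqrt(-1010 + 25*10)) = 3136408 + (-5 + sqrt(-1010 + 25*10))**2 = 3136408 + (-5 + sqrt(-1010 + 250))**2 = 3136408 + (-5 + sqrt(-760))**2 = 3136408 + (-5 + 2*I*sqrt(190))**2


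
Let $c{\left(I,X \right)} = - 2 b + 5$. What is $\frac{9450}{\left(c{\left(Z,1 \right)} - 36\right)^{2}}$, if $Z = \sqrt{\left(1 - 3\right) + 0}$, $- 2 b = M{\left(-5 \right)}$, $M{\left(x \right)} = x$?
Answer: $\frac{175}{24} \approx 7.2917$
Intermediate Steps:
$b = \frac{5}{2}$ ($b = \left(- \frac{1}{2}\right) \left(-5\right) = \frac{5}{2} \approx 2.5$)
$Z = i \sqrt{2}$ ($Z = \sqrt{\left(1 - 3\right) + 0} = \sqrt{-2 + 0} = \sqrt{-2} = i \sqrt{2} \approx 1.4142 i$)
$c{\left(I,X \right)} = 0$ ($c{\left(I,X \right)} = \left(-2\right) \frac{5}{2} + 5 = -5 + 5 = 0$)
$\frac{9450}{\left(c{\left(Z,1 \right)} - 36\right)^{2}} = \frac{9450}{\left(0 - 36\right)^{2}} = \frac{9450}{\left(-36\right)^{2}} = \frac{9450}{1296} = 9450 \cdot \frac{1}{1296} = \frac{175}{24}$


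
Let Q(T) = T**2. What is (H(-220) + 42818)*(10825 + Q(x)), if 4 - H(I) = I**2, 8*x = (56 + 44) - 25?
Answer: -1947907325/32 ≈ -6.0872e+7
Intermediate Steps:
x = 75/8 (x = ((56 + 44) - 25)/8 = (100 - 25)/8 = (1/8)*75 = 75/8 ≈ 9.3750)
H(I) = 4 - I**2
(H(-220) + 42818)*(10825 + Q(x)) = ((4 - 1*(-220)**2) + 42818)*(10825 + (75/8)**2) = ((4 - 1*48400) + 42818)*(10825 + 5625/64) = ((4 - 48400) + 42818)*(698425/64) = (-48396 + 42818)*(698425/64) = -5578*698425/64 = -1947907325/32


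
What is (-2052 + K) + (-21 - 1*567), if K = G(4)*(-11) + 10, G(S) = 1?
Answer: -2641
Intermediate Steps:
K = -1 (K = 1*(-11) + 10 = -11 + 10 = -1)
(-2052 + K) + (-21 - 1*567) = (-2052 - 1) + (-21 - 1*567) = -2053 + (-21 - 567) = -2053 - 588 = -2641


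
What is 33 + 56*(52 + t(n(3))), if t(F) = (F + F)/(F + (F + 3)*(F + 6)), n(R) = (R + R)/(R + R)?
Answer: 85517/29 ≈ 2948.9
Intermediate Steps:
n(R) = 1 (n(R) = (2*R)/((2*R)) = (2*R)*(1/(2*R)) = 1)
t(F) = 2*F/(F + (3 + F)*(6 + F)) (t(F) = (2*F)/(F + (3 + F)*(6 + F)) = 2*F/(F + (3 + F)*(6 + F)))
33 + 56*(52 + t(n(3))) = 33 + 56*(52 + 2*1/(18 + 1² + 10*1)) = 33 + 56*(52 + 2*1/(18 + 1 + 10)) = 33 + 56*(52 + 2*1/29) = 33 + 56*(52 + 2*1*(1/29)) = 33 + 56*(52 + 2/29) = 33 + 56*(1510/29) = 33 + 84560/29 = 85517/29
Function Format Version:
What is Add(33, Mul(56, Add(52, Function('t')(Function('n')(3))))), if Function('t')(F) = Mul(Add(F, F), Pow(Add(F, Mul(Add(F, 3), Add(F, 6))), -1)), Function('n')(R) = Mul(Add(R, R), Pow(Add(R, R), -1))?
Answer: Rational(85517, 29) ≈ 2948.9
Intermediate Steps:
Function('n')(R) = 1 (Function('n')(R) = Mul(Mul(2, R), Pow(Mul(2, R), -1)) = Mul(Mul(2, R), Mul(Rational(1, 2), Pow(R, -1))) = 1)
Function('t')(F) = Mul(2, F, Pow(Add(F, Mul(Add(3, F), Add(6, F))), -1)) (Function('t')(F) = Mul(Mul(2, F), Pow(Add(F, Mul(Add(3, F), Add(6, F))), -1)) = Mul(2, F, Pow(Add(F, Mul(Add(3, F), Add(6, F))), -1)))
Add(33, Mul(56, Add(52, Function('t')(Function('n')(3))))) = Add(33, Mul(56, Add(52, Mul(2, 1, Pow(Add(18, Pow(1, 2), Mul(10, 1)), -1))))) = Add(33, Mul(56, Add(52, Mul(2, 1, Pow(Add(18, 1, 10), -1))))) = Add(33, Mul(56, Add(52, Mul(2, 1, Pow(29, -1))))) = Add(33, Mul(56, Add(52, Mul(2, 1, Rational(1, 29))))) = Add(33, Mul(56, Add(52, Rational(2, 29)))) = Add(33, Mul(56, Rational(1510, 29))) = Add(33, Rational(84560, 29)) = Rational(85517, 29)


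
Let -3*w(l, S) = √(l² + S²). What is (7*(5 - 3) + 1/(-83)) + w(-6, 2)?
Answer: 1161/83 - 2*√10/3 ≈ 11.880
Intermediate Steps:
w(l, S) = -√(S² + l²)/3 (w(l, S) = -√(l² + S²)/3 = -√(S² + l²)/3)
(7*(5 - 3) + 1/(-83)) + w(-6, 2) = (7*(5 - 3) + 1/(-83)) - √(2² + (-6)²)/3 = (7*2 - 1/83) - √(4 + 36)/3 = (14 - 1/83) - 2*√10/3 = 1161/83 - 2*√10/3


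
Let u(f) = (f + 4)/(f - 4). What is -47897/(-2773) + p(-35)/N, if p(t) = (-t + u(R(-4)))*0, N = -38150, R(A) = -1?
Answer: 47897/2773 ≈ 17.273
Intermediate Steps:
u(f) = (4 + f)/(-4 + f)
p(t) = 0 (p(t) = (-t + (4 - 1)/(-4 - 1))*0 = (-t + 3/(-5))*0 = (-t - ⅕*3)*0 = (-t - ⅗)*0 = (-⅗ - t)*0 = 0)
-47897/(-2773) + p(-35)/N = -47897/(-2773) + 0/(-38150) = -47897*(-1/2773) + 0*(-1/38150) = 47897/2773 + 0 = 47897/2773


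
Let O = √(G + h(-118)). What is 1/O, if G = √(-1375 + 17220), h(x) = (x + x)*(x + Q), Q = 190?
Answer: (-16992 + √15845)^(-½) ≈ -0.0077*I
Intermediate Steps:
h(x) = 2*x*(190 + x) (h(x) = (x + x)*(x + 190) = (2*x)*(190 + x) = 2*x*(190 + x))
G = √15845 ≈ 125.88
O = √(-16992 + √15845) (O = √(√15845 + 2*(-118)*(190 - 118)) = √(√15845 + 2*(-118)*72) = √(√15845 - 16992) = √(-16992 + √15845) ≈ 129.87*I)
1/O = 1/(√(-16992 + √15845)) = (-16992 + √15845)^(-½)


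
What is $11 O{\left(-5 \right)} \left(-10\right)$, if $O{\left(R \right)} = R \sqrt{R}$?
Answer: $550 i \sqrt{5} \approx 1229.8 i$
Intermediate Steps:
$O{\left(R \right)} = R^{\frac{3}{2}}$
$11 O{\left(-5 \right)} \left(-10\right) = 11 \left(-5\right)^{\frac{3}{2}} \left(-10\right) = 11 \left(- 5 i \sqrt{5}\right) \left(-10\right) = - 55 i \sqrt{5} \left(-10\right) = 550 i \sqrt{5}$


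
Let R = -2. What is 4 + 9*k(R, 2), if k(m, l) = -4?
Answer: -32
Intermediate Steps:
4 + 9*k(R, 2) = 4 + 9*(-4) = 4 - 36 = -32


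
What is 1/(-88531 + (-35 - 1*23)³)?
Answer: -1/283643 ≈ -3.5256e-6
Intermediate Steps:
1/(-88531 + (-35 - 1*23)³) = 1/(-88531 + (-35 - 23)³) = 1/(-88531 + (-58)³) = 1/(-88531 - 195112) = 1/(-283643) = -1/283643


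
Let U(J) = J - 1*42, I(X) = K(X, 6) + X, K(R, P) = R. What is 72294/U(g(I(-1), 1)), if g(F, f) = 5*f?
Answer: -72294/37 ≈ -1953.9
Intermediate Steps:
I(X) = 2*X (I(X) = X + X = 2*X)
U(J) = -42 + J (U(J) = J - 42 = -42 + J)
72294/U(g(I(-1), 1)) = 72294/(-42 + 5*1) = 72294/(-42 + 5) = 72294/(-37) = 72294*(-1/37) = -72294/37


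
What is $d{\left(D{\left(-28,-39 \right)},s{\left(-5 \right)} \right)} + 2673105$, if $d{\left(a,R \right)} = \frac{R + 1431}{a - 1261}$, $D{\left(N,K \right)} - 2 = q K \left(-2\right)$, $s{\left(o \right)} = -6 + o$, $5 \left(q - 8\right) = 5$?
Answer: $\frac{1488918065}{557} \approx 2.6731 \cdot 10^{6}$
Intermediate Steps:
$q = 9$ ($q = 8 + \frac{1}{5} \cdot 5 = 8 + 1 = 9$)
$D{\left(N,K \right)} = 2 - 18 K$ ($D{\left(N,K \right)} = 2 + 9 K \left(-2\right) = 2 - 18 K$)
$d{\left(a,R \right)} = \frac{1431 + R}{-1261 + a}$
$d{\left(D{\left(-28,-39 \right)},s{\left(-5 \right)} \right)} + 2673105 = \frac{1431 - 11}{-1261 + \left(2 - -702\right)} + 2673105 = \frac{1431 - 11}{-1261 + \left(2 + 702\right)} + 2673105 = \frac{1}{-1261 + 704} \cdot 1420 + 2673105 = \frac{1}{-557} \cdot 1420 + 2673105 = \left(- \frac{1}{557}\right) 1420 + 2673105 = - \frac{1420}{557} + 2673105 = \frac{1488918065}{557}$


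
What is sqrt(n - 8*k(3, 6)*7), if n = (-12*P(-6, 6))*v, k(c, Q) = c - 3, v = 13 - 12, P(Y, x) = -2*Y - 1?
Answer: 2*I*sqrt(33) ≈ 11.489*I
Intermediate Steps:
P(Y, x) = -1 - 2*Y
v = 1
k(c, Q) = -3 + c
n = -132 (n = -12*(-1 - 2*(-6))*1 = -12*(-1 + 12)*1 = -12*11*1 = -132*1 = -132)
sqrt(n - 8*k(3, 6)*7) = sqrt(-132 - 8*(-3 + 3)*7) = sqrt(-132 - 8*0*7) = sqrt(-132 + 0*7) = sqrt(-132 + 0) = sqrt(-132) = 2*I*sqrt(33)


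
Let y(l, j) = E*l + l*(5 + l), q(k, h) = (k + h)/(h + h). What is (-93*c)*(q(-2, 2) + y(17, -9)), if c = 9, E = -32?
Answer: 142290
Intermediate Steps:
q(k, h) = (h + k)/(2*h) (q(k, h) = (h + k)/((2*h)) = (h + k)*(1/(2*h)) = (h + k)/(2*h))
y(l, j) = -32*l + l*(5 + l)
(-93*c)*(q(-2, 2) + y(17, -9)) = (-93*9)*((1/2)*(2 - 2)/2 + 17*(-27 + 17)) = -837*((1/2)*(1/2)*0 + 17*(-10)) = -837*(0 - 170) = -837*(-170) = 142290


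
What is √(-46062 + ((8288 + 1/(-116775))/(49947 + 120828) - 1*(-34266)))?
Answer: I*√10296124167272203469/29544075 ≈ 108.61*I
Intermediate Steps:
√(-46062 + ((8288 + 1/(-116775))/(49947 + 120828) - 1*(-34266))) = √(-46062 + ((8288 - 1/116775)/170775 + 34266)) = √(-46062 + ((967831199/116775)*(1/170775) + 34266)) = √(-46062 + (967831199/19942250625 + 34266)) = √(-46062 + 683342127747449/19942250625) = √(-235237820541301/19942250625) = I*√10296124167272203469/29544075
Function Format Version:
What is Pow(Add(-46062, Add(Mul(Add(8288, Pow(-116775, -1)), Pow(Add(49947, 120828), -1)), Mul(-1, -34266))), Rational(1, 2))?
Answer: Mul(Rational(1, 29544075), I, Pow(10296124167272203469, Rational(1, 2))) ≈ Mul(108.61, I)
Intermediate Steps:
Pow(Add(-46062, Add(Mul(Add(8288, Pow(-116775, -1)), Pow(Add(49947, 120828), -1)), Mul(-1, -34266))), Rational(1, 2)) = Pow(Add(-46062, Add(Mul(Add(8288, Rational(-1, 116775)), Pow(170775, -1)), 34266)), Rational(1, 2)) = Pow(Add(-46062, Add(Mul(Rational(967831199, 116775), Rational(1, 170775)), 34266)), Rational(1, 2)) = Pow(Add(-46062, Add(Rational(967831199, 19942250625), 34266)), Rational(1, 2)) = Pow(Add(-46062, Rational(683342127747449, 19942250625)), Rational(1, 2)) = Pow(Rational(-235237820541301, 19942250625), Rational(1, 2)) = Mul(Rational(1, 29544075), I, Pow(10296124167272203469, Rational(1, 2)))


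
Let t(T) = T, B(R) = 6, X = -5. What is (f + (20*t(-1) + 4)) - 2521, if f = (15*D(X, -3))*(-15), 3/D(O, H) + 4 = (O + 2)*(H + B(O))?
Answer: -32306/13 ≈ -2485.1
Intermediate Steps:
D(O, H) = 3/(-4 + (2 + O)*(6 + H)) (D(O, H) = 3/(-4 + (O + 2)*(H + 6)) = 3/(-4 + (2 + O)*(6 + H)))
f = 675/13 (f = (15*(3/(8 + 2*(-3) + 6*(-5) - 3*(-5))))*(-15) = (15*(3/(8 - 6 - 30 + 15)))*(-15) = (15*(3/(-13)))*(-15) = (15*(3*(-1/13)))*(-15) = (15*(-3/13))*(-15) = -45/13*(-15) = 675/13 ≈ 51.923)
(f + (20*t(-1) + 4)) - 2521 = (675/13 + (20*(-1) + 4)) - 2521 = (675/13 + (-20 + 4)) - 2521 = (675/13 - 16) - 2521 = 467/13 - 2521 = -32306/13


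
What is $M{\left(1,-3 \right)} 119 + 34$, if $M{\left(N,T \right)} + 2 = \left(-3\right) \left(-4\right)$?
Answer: $1224$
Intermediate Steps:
$M{\left(N,T \right)} = 10$ ($M{\left(N,T \right)} = -2 - -12 = -2 + 12 = 10$)
$M{\left(1,-3 \right)} 119 + 34 = 10 \cdot 119 + 34 = 1190 + 34 = 1224$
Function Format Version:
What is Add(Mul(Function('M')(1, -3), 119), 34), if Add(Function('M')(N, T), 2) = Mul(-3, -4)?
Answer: 1224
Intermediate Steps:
Function('M')(N, T) = 10 (Function('M')(N, T) = Add(-2, Mul(-3, -4)) = Add(-2, 12) = 10)
Add(Mul(Function('M')(1, -3), 119), 34) = Add(Mul(10, 119), 34) = Add(1190, 34) = 1224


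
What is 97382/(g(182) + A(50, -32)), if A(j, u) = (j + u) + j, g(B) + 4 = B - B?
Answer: 48691/32 ≈ 1521.6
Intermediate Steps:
g(B) = -4 (g(B) = -4 + (B - B) = -4 + 0 = -4)
A(j, u) = u + 2*j
97382/(g(182) + A(50, -32)) = 97382/(-4 + (-32 + 2*50)) = 97382/(-4 + (-32 + 100)) = 97382/(-4 + 68) = 97382/64 = 97382*(1/64) = 48691/32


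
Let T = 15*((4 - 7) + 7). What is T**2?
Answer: 3600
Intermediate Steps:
T = 60 (T = 15*(-3 + 7) = 15*4 = 60)
T**2 = 60**2 = 3600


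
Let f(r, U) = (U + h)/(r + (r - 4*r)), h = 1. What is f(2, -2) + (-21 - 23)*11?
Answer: -1935/4 ≈ -483.75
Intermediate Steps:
f(r, U) = -(1 + U)/(2*r) (f(r, U) = (U + 1)/(r + (r - 4*r)) = (1 + U)/(r - 3*r) = (1 + U)/((-2*r)) = (1 + U)*(-1/(2*r)) = -(1 + U)/(2*r))
f(2, -2) + (-21 - 23)*11 = (½)*(-1 - 1*(-2))/2 + (-21 - 23)*11 = (½)*(½)*(-1 + 2) - 44*11 = (½)*(½)*1 - 484 = ¼ - 484 = -1935/4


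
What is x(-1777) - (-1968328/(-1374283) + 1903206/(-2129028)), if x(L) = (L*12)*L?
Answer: 18478316116151442211/487647831154 ≈ 3.7893e+7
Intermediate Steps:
x(L) = 12*L² (x(L) = (12*L)*L = 12*L²)
x(-1777) - (-1968328/(-1374283) + 1903206/(-2129028)) = 12*(-1777)² - (-1968328/(-1374283) + 1903206/(-2129028)) = 12*3157729 - (-1968328*(-1/1374283) + 1903206*(-1/2129028)) = 37892748 - (1968328/1374283 - 317201/354838) = 37892748 - 1*262513628981/487647831154 = 37892748 - 262513628981/487647831154 = 18478316116151442211/487647831154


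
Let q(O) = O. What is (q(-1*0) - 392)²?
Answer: 153664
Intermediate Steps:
(q(-1*0) - 392)² = (-1*0 - 392)² = (0 - 392)² = (-392)² = 153664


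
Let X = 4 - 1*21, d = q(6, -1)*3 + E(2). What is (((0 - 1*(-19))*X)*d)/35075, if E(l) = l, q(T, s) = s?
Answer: 323/35075 ≈ 0.0092088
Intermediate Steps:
d = -1 (d = -1*3 + 2 = -3 + 2 = -1)
X = -17 (X = 4 - 21 = -17)
(((0 - 1*(-19))*X)*d)/35075 = (((0 - 1*(-19))*(-17))*(-1))/35075 = (((0 + 19)*(-17))*(-1))*(1/35075) = ((19*(-17))*(-1))*(1/35075) = -323*(-1)*(1/35075) = 323*(1/35075) = 323/35075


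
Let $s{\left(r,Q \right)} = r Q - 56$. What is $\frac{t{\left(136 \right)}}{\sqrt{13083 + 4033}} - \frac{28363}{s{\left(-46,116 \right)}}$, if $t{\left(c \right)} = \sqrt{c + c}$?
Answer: $\frac{28363}{5392} + \frac{2 \sqrt{72743}}{4279} \approx 5.3863$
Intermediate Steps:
$s{\left(r,Q \right)} = -56 + Q r$ ($s{\left(r,Q \right)} = Q r - 56 = -56 + Q r$)
$t{\left(c \right)} = \sqrt{2} \sqrt{c}$ ($t{\left(c \right)} = \sqrt{2 c} = \sqrt{2} \sqrt{c}$)
$\frac{t{\left(136 \right)}}{\sqrt{13083 + 4033}} - \frac{28363}{s{\left(-46,116 \right)}} = \frac{\sqrt{2} \sqrt{136}}{\sqrt{13083 + 4033}} - \frac{28363}{-56 + 116 \left(-46\right)} = \frac{\sqrt{2} \cdot 2 \sqrt{34}}{\sqrt{17116}} - \frac{28363}{-56 - 5336} = \frac{4 \sqrt{17}}{2 \sqrt{4279}} - \frac{28363}{-5392} = 4 \sqrt{17} \frac{\sqrt{4279}}{8558} - - \frac{28363}{5392} = \frac{2 \sqrt{72743}}{4279} + \frac{28363}{5392} = \frac{28363}{5392} + \frac{2 \sqrt{72743}}{4279}$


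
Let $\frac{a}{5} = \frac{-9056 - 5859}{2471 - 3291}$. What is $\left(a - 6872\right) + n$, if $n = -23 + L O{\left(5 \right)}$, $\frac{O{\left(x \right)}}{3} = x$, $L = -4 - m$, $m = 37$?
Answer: $- \frac{1216725}{164} \approx -7419.1$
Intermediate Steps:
$L = -41$ ($L = -4 - 37 = -41$)
$O{\left(x \right)} = 3 x$
$a = \frac{14915}{164}$ ($a = 5 \frac{-9056 - 5859}{2471 - 3291} = 5 \left(- \frac{14915}{-820}\right) = 5 \left(\left(-14915\right) \left(- \frac{1}{820}\right)\right) = 5 \cdot \frac{2983}{164} = \frac{14915}{164} \approx 90.945$)
$n = -638$ ($n = -23 - 41 \cdot 3 \cdot 5 = -23 - 615 = -638$)
$\left(a - 6872\right) + n = \left(\frac{14915}{164} - 6872\right) - 638 = - \frac{1112093}{164} - 638 = - \frac{1216725}{164}$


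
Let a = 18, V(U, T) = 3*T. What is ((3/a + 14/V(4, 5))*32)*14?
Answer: 2464/5 ≈ 492.80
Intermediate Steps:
((3/a + 14/V(4, 5))*32)*14 = ((3/18 + 14/((3*5)))*32)*14 = ((3*(1/18) + 14/15)*32)*14 = ((⅙ + 14*(1/15))*32)*14 = ((⅙ + 14/15)*32)*14 = ((11/10)*32)*14 = (176/5)*14 = 2464/5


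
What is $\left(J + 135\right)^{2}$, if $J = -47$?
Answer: $7744$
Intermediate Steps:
$\left(J + 135\right)^{2} = \left(-47 + 135\right)^{2} = 88^{2} = 7744$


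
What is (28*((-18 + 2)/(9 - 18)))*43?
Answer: 19264/9 ≈ 2140.4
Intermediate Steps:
(28*((-18 + 2)/(9 - 18)))*43 = (28*(-16/(-9)))*43 = (28*(-16*(-1/9)))*43 = (28*(16/9))*43 = (448/9)*43 = 19264/9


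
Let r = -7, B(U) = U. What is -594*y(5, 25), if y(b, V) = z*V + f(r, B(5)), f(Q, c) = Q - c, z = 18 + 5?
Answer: -334422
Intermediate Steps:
z = 23
y(b, V) = -12 + 23*V (y(b, V) = 23*V + (-7 - 1*5) = 23*V + (-7 - 5) = 23*V - 12 = -12 + 23*V)
-594*y(5, 25) = -594*(-12 + 23*25) = -594*(-12 + 575) = -594*563 = -334422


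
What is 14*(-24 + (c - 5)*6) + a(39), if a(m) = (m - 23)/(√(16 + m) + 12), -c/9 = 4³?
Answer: -4373268/89 - 16*√55/89 ≈ -49139.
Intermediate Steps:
c = -576 (c = -9*4³ = -9*64 = -576)
a(m) = (-23 + m)/(12 + √(16 + m))
14*(-24 + (c - 5)*6) + a(39) = 14*(-24 + (-576 - 5)*6) + (-23 + 39)/(12 + √(16 + 39)) = 14*(-24 - 581*6) + 16/(12 + √55) = 14*(-24 - 3486) + 16/(12 + √55) = 14*(-3510) + 16/(12 + √55) = -49140 + 16/(12 + √55)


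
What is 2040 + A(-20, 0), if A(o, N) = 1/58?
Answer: 118321/58 ≈ 2040.0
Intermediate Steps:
A(o, N) = 1/58
2040 + A(-20, 0) = 2040 + 1/58 = 118321/58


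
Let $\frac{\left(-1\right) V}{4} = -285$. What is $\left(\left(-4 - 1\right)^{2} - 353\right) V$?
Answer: $-373920$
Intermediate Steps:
$V = 1140$ ($V = \left(-4\right) \left(-285\right) = 1140$)
$\left(\left(-4 - 1\right)^{2} - 353\right) V = \left(\left(-4 - 1\right)^{2} - 353\right) 1140 = \left(\left(-5\right)^{2} - 353\right) 1140 = \left(25 - 353\right) 1140 = \left(-328\right) 1140 = -373920$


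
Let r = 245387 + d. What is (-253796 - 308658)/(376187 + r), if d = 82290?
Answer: -281227/351932 ≈ -0.79910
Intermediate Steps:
r = 327677 (r = 245387 + 82290 = 327677)
(-253796 - 308658)/(376187 + r) = (-253796 - 308658)/(376187 + 327677) = -562454/703864 = -562454*1/703864 = -281227/351932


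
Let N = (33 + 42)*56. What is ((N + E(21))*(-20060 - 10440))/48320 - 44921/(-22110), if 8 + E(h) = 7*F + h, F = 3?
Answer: -35663106091/13354440 ≈ -2670.5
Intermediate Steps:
N = 4200 (N = 75*56 = 4200)
E(h) = 13 + h (E(h) = -8 + (7*3 + h) = -8 + (21 + h) = 13 + h)
((N + E(21))*(-20060 - 10440))/48320 - 44921/(-22110) = ((4200 + (13 + 21))*(-20060 - 10440))/48320 - 44921/(-22110) = ((4200 + 34)*(-30500))*(1/48320) - 44921*(-1/22110) = (4234*(-30500))*(1/48320) + 44921/22110 = -129137000*1/48320 + 44921/22110 = -3228425/1208 + 44921/22110 = -35663106091/13354440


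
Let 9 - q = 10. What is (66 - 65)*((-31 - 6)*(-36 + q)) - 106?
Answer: 1263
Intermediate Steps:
q = -1 (q = 9 - 1*10 = 9 - 10 = -1)
(66 - 65)*((-31 - 6)*(-36 + q)) - 106 = (66 - 65)*((-31 - 6)*(-36 - 1)) - 106 = 1*(-37*(-37)) - 106 = 1*1369 - 106 = 1369 - 106 = 1263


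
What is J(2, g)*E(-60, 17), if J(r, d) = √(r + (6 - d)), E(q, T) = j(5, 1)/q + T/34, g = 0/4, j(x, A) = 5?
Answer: 5*√2/6 ≈ 1.1785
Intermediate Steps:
g = 0 (g = 0*(¼) = 0)
E(q, T) = 5/q + T/34
J(r, d) = √(6 + r - d)
J(2, g)*E(-60, 17) = √(6 + 2 - 1*0)*(5/(-60) + (1/34)*17) = √(6 + 2 + 0)*(5*(-1/60) + ½) = √8*(-1/12 + ½) = (2*√2)*(5/12) = 5*√2/6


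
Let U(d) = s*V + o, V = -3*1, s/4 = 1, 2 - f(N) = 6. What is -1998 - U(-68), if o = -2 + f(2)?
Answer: -1980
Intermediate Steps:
f(N) = -4 (f(N) = 2 - 1*6 = 2 - 6 = -4)
s = 4 (s = 4*1 = 4)
V = -3
o = -6 (o = -2 - 4 = -6)
U(d) = -18 (U(d) = 4*(-3) - 6 = -12 - 6 = -18)
-1998 - U(-68) = -1998 - 1*(-18) = -1998 + 18 = -1980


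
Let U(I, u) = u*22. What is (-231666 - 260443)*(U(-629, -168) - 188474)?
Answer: 94568586530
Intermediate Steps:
U(I, u) = 22*u
(-231666 - 260443)*(U(-629, -168) - 188474) = (-231666 - 260443)*(22*(-168) - 188474) = -492109*(-3696 - 188474) = -492109*(-192170) = 94568586530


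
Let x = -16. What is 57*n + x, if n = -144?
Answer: -8224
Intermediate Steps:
57*n + x = 57*(-144) - 16 = -8208 - 16 = -8224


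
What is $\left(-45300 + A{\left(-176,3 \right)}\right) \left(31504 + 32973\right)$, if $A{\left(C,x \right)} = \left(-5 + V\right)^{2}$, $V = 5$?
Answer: $-2920808100$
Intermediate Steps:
$A{\left(C,x \right)} = 0$ ($A{\left(C,x \right)} = \left(-5 + 5\right)^{2} = 0^{2} = 0$)
$\left(-45300 + A{\left(-176,3 \right)}\right) \left(31504 + 32973\right) = \left(-45300 + 0\right) \left(31504 + 32973\right) = \left(-45300\right) 64477 = -2920808100$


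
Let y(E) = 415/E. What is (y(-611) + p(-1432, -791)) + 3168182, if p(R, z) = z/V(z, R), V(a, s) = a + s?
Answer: 331014789754/104481 ≈ 3.1682e+6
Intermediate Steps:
p(R, z) = z/(R + z) (p(R, z) = z/(z + R) = z/(R + z))
(y(-611) + p(-1432, -791)) + 3168182 = (415/(-611) - 791/(-1432 - 791)) + 3168182 = (415*(-1/611) - 791/(-2223)) + 3168182 = (-415/611 - 791*(-1/2223)) + 3168182 = (-415/611 + 791/2223) + 3168182 = -33788/104481 + 3168182 = 331014789754/104481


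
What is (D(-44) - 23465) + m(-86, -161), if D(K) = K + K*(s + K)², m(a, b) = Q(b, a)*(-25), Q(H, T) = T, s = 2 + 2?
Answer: -91759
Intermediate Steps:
s = 4
m(a, b) = -25*a (m(a, b) = a*(-25) = -25*a)
D(K) = K + K*(4 + K)²
(D(-44) - 23465) + m(-86, -161) = (-44*(1 + (4 - 44)²) - 23465) - 25*(-86) = (-44*(1 + (-40)²) - 23465) + 2150 = (-44*(1 + 1600) - 23465) + 2150 = (-44*1601 - 23465) + 2150 = (-70444 - 23465) + 2150 = -93909 + 2150 = -91759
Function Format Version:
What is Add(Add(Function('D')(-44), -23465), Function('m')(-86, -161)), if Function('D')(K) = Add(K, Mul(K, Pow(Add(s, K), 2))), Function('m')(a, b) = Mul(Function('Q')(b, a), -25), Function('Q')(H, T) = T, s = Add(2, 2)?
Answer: -91759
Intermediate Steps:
s = 4
Function('m')(a, b) = Mul(-25, a) (Function('m')(a, b) = Mul(a, -25) = Mul(-25, a))
Function('D')(K) = Add(K, Mul(K, Pow(Add(4, K), 2)))
Add(Add(Function('D')(-44), -23465), Function('m')(-86, -161)) = Add(Add(Mul(-44, Add(1, Pow(Add(4, -44), 2))), -23465), Mul(-25, -86)) = Add(Add(Mul(-44, Add(1, Pow(-40, 2))), -23465), 2150) = Add(Add(Mul(-44, Add(1, 1600)), -23465), 2150) = Add(Add(Mul(-44, 1601), -23465), 2150) = Add(Add(-70444, -23465), 2150) = Add(-93909, 2150) = -91759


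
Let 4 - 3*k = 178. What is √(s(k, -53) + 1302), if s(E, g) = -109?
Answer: √1193 ≈ 34.540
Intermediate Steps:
k = -58 (k = 4/3 - ⅓*178 = 4/3 - 178/3 = -58)
√(s(k, -53) + 1302) = √(-109 + 1302) = √1193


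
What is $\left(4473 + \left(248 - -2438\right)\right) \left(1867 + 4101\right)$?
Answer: $42724912$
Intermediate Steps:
$\left(4473 + \left(248 - -2438\right)\right) \left(1867 + 4101\right) = \left(4473 + \left(248 + 2438\right)\right) 5968 = \left(4473 + 2686\right) 5968 = 7159 \cdot 5968 = 42724912$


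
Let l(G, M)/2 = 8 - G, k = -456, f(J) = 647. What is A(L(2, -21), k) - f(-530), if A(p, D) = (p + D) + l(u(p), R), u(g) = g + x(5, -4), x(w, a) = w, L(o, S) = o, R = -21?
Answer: -1099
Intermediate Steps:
u(g) = 5 + g (u(g) = g + 5 = 5 + g)
l(G, M) = 16 - 2*G (l(G, M) = 2*(8 - G) = 16 - 2*G)
A(p, D) = 6 + D - p (A(p, D) = (p + D) + (16 - 2*(5 + p)) = (D + p) + (16 + (-10 - 2*p)) = (D + p) + (6 - 2*p) = 6 + D - p)
A(L(2, -21), k) - f(-530) = (6 - 456 - 1*2) - 1*647 = (6 - 456 - 2) - 647 = -452 - 647 = -1099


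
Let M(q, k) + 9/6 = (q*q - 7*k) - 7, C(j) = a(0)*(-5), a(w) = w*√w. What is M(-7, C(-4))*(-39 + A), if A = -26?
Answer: -5265/2 ≈ -2632.5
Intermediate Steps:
a(w) = w^(3/2)
C(j) = 0 (C(j) = 0^(3/2)*(-5) = 0*(-5) = 0)
M(q, k) = -17/2 + q² - 7*k (M(q, k) = -3/2 + ((q*q - 7*k) - 7) = -3/2 + ((q² - 7*k) - 7) = -3/2 + (-7 + q² - 7*k) = -17/2 + q² - 7*k)
M(-7, C(-4))*(-39 + A) = (-17/2 + (-7)² - 7*0)*(-39 - 26) = (-17/2 + 49 + 0)*(-65) = (81/2)*(-65) = -5265/2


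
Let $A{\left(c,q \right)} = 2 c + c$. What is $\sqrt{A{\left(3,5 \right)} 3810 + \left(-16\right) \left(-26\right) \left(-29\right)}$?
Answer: $\sqrt{22226} \approx 149.08$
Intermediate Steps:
$A{\left(c,q \right)} = 3 c$
$\sqrt{A{\left(3,5 \right)} 3810 + \left(-16\right) \left(-26\right) \left(-29\right)} = \sqrt{3 \cdot 3 \cdot 3810 + \left(-16\right) \left(-26\right) \left(-29\right)} = \sqrt{9 \cdot 3810 + 416 \left(-29\right)} = \sqrt{34290 - 12064} = \sqrt{22226}$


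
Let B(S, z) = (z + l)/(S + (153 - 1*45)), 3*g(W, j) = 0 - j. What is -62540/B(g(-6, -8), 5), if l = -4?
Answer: -20763280/3 ≈ -6.9211e+6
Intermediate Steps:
g(W, j) = -j/3 (g(W, j) = (0 - j)/3 = (-j)/3 = -j/3)
B(S, z) = (-4 + z)/(108 + S) (B(S, z) = (z - 4)/(S + (153 - 1*45)) = (-4 + z)/(S + (153 - 45)) = (-4 + z)/(S + 108) = (-4 + z)/(108 + S))
-62540/B(g(-6, -8), 5) = -62540*(108 - ⅓*(-8))/(-4 + 5) = -62540/(1/(108 + 8/3)) = -62540/(1/(332/3)) = -62540/((3/332)*1) = -62540/3/332 = -62540*332/3 = -20763280/3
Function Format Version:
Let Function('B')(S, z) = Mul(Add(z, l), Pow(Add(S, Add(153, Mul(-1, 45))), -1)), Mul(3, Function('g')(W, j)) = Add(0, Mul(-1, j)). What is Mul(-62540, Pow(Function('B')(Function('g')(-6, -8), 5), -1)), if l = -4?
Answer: Rational(-20763280, 3) ≈ -6.9211e+6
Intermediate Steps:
Function('g')(W, j) = Mul(Rational(-1, 3), j) (Function('g')(W, j) = Mul(Rational(1, 3), Add(0, Mul(-1, j))) = Mul(Rational(1, 3), Mul(-1, j)) = Mul(Rational(-1, 3), j))
Function('B')(S, z) = Mul(Pow(Add(108, S), -1), Add(-4, z)) (Function('B')(S, z) = Mul(Add(z, -4), Pow(Add(S, Add(153, Mul(-1, 45))), -1)) = Mul(Add(-4, z), Pow(Add(S, Add(153, -45)), -1)) = Mul(Add(-4, z), Pow(Add(S, 108), -1)) = Mul(Add(-4, z), Pow(Add(108, S), -1)) = Mul(Pow(Add(108, S), -1), Add(-4, z)))
Mul(-62540, Pow(Function('B')(Function('g')(-6, -8), 5), -1)) = Mul(-62540, Pow(Mul(Pow(Add(108, Mul(Rational(-1, 3), -8)), -1), Add(-4, 5)), -1)) = Mul(-62540, Pow(Mul(Pow(Add(108, Rational(8, 3)), -1), 1), -1)) = Mul(-62540, Pow(Mul(Pow(Rational(332, 3), -1), 1), -1)) = Mul(-62540, Pow(Mul(Rational(3, 332), 1), -1)) = Mul(-62540, Pow(Rational(3, 332), -1)) = Mul(-62540, Rational(332, 3)) = Rational(-20763280, 3)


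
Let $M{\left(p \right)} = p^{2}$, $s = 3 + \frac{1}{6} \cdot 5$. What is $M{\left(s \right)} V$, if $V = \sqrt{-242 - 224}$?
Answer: $\frac{529 i \sqrt{466}}{36} \approx 317.21 i$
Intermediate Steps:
$s = \frac{23}{6}$ ($s = 3 + \frac{1}{6} \cdot 5 = 3 + \frac{5}{6} = \frac{23}{6} \approx 3.8333$)
$V = i \sqrt{466}$ ($V = \sqrt{-466} = i \sqrt{466} \approx 21.587 i$)
$M{\left(s \right)} V = \left(\frac{23}{6}\right)^{2} i \sqrt{466} = \frac{529 i \sqrt{466}}{36}$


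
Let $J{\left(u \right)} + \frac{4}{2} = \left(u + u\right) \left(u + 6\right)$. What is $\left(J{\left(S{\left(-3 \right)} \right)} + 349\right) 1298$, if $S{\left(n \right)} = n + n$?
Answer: $450406$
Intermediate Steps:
$S{\left(n \right)} = 2 n$
$J{\left(u \right)} = -2 + 2 u \left(6 + u\right)$ ($J{\left(u \right)} = -2 + \left(u + u\right) \left(u + 6\right) = -2 + 2 u \left(6 + u\right)$)
$\left(J{\left(S{\left(-3 \right)} \right)} + 349\right) 1298 = \left(\left(-2 + 2 \left(2 \left(-3\right)\right)^{2} + 12 \cdot 2 \left(-3\right)\right) + 349\right) 1298 = \left(\left(-2 + 2 \left(-6\right)^{2} + 12 \left(-6\right)\right) + 349\right) 1298 = \left(\left(-2 + 2 \cdot 36 - 72\right) + 349\right) 1298 = \left(\left(-2 + 72 - 72\right) + 349\right) 1298 = \left(-2 + 349\right) 1298 = 347 \cdot 1298 = 450406$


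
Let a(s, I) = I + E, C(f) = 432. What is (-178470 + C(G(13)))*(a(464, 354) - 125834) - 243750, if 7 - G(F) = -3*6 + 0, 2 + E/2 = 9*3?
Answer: 22331062590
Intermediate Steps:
E = 50 (E = -4 + 2*(9*3) = -4 + 2*27 = -4 + 54 = 50)
G(F) = 25 (G(F) = 7 - (-3*6 + 0) = 7 - (-18 + 0) = 7 - 1*(-18) = 7 + 18 = 25)
a(s, I) = 50 + I (a(s, I) = I + 50 = 50 + I)
(-178470 + C(G(13)))*(a(464, 354) - 125834) - 243750 = (-178470 + 432)*((50 + 354) - 125834) - 243750 = -178038*(404 - 125834) - 243750 = -178038*(-125430) - 243750 = 22331306340 - 243750 = 22331062590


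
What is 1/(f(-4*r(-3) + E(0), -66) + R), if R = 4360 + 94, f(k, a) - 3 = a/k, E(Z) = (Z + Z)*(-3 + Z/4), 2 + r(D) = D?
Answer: 10/44537 ≈ 0.00022453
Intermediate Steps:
r(D) = -2 + D
E(Z) = 2*Z*(-3 + Z/4) (E(Z) = (2*Z)*(-3 + Z*(1/4)) = (2*Z)*(-3 + Z/4) = 2*Z*(-3 + Z/4))
f(k, a) = 3 + a/k
R = 4454
1/(f(-4*r(-3) + E(0), -66) + R) = 1/((3 - 66/(-4*(-2 - 3) + (1/2)*0*(-12 + 0))) + 4454) = 1/((3 - 66/(-4*(-5) + (1/2)*0*(-12))) + 4454) = 1/((3 - 66/(20 + 0)) + 4454) = 1/((3 - 66/20) + 4454) = 1/((3 - 66*1/20) + 4454) = 1/((3 - 33/10) + 4454) = 1/(-3/10 + 4454) = 1/(44537/10) = 10/44537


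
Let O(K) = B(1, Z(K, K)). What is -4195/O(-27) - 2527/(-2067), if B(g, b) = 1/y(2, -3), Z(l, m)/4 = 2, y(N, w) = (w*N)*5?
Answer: 260134477/2067 ≈ 1.2585e+5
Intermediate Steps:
y(N, w) = 5*N*w (y(N, w) = (N*w)*5 = 5*N*w)
Z(l, m) = 8 (Z(l, m) = 4*2 = 8)
B(g, b) = -1/30 (B(g, b) = 1/(5*2*(-3)) = 1/(-30) = -1/30)
O(K) = -1/30
-4195/O(-27) - 2527/(-2067) = -4195/(-1/30) - 2527/(-2067) = -4195*(-30) - 2527*(-1/2067) = 125850 + 2527/2067 = 260134477/2067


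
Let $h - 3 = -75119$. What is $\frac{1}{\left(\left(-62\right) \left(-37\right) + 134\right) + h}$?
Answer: $- \frac{1}{72688} \approx -1.3757 \cdot 10^{-5}$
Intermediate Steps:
$h = -75116$ ($h = 3 - 75119 = -75116$)
$\frac{1}{\left(\left(-62\right) \left(-37\right) + 134\right) + h} = \frac{1}{\left(\left(-62\right) \left(-37\right) + 134\right) - 75116} = \frac{1}{\left(2294 + 134\right) - 75116} = \frac{1}{2428 - 75116} = \frac{1}{-72688} = - \frac{1}{72688}$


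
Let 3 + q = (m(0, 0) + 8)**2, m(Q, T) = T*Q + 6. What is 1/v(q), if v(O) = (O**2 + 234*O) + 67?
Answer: 1/82478 ≈ 1.2124e-5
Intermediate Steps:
m(Q, T) = 6 + Q*T (m(Q, T) = Q*T + 6 = 6 + Q*T)
q = 193 (q = -3 + ((6 + 0*0) + 8)**2 = -3 + ((6 + 0) + 8)**2 = -3 + (6 + 8)**2 = -3 + 14**2 = -3 + 196 = 193)
v(O) = 67 + O**2 + 234*O
1/v(q) = 1/(67 + 193**2 + 234*193) = 1/(67 + 37249 + 45162) = 1/82478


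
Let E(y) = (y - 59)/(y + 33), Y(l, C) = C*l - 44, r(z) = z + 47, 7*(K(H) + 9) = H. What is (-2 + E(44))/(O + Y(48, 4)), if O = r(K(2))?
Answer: -169/14344 ≈ -0.011782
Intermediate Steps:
K(H) = -9 + H/7
r(z) = 47 + z
O = 268/7 (O = 47 + (-9 + (1/7)*2) = 47 + (-9 + 2/7) = 47 - 61/7 = 268/7 ≈ 38.286)
Y(l, C) = -44 + C*l
E(y) = (-59 + y)/(33 + y)
(-2 + E(44))/(O + Y(48, 4)) = (-2 + (-59 + 44)/(33 + 44))/(268/7 + (-44 + 4*48)) = (-2 - 15/77)/(268/7 + (-44 + 192)) = (-2 + (1/77)*(-15))/(268/7 + 148) = (-2 - 15/77)/(1304/7) = -169/77*7/1304 = -169/14344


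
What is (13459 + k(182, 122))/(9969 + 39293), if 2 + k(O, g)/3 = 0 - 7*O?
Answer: 9631/49262 ≈ 0.19551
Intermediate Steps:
k(O, g) = -6 - 21*O (k(O, g) = -6 + 3*(0 - 7*O) = -6 + 3*(-7*O) = -6 - 21*O)
(13459 + k(182, 122))/(9969 + 39293) = (13459 + (-6 - 21*182))/(9969 + 39293) = (13459 + (-6 - 3822))/49262 = (13459 - 3828)*(1/49262) = 9631*(1/49262) = 9631/49262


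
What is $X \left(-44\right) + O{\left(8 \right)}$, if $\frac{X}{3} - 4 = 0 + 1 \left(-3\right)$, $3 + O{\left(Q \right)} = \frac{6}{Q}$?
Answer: $- \frac{537}{4} \approx -134.25$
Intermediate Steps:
$O{\left(Q \right)} = -3 + \frac{6}{Q}$
$X = 3$ ($X = 12 + 3 \left(0 + 1 \left(-3\right)\right) = 12 + 3 \left(0 - 3\right) = 12 + 3 \left(-3\right) = 12 - 9 = 3$)
$X \left(-44\right) + O{\left(8 \right)} = 3 \left(-44\right) - \left(3 - \frac{6}{8}\right) = -132 + \left(-3 + 6 \cdot \frac{1}{8}\right) = -132 + \left(-3 + \frac{3}{4}\right) = -132 - \frac{9}{4} = - \frac{537}{4}$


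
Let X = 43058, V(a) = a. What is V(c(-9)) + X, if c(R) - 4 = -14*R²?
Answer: 41928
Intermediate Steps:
c(R) = 4 - 14*R²
V(c(-9)) + X = (4 - 14*(-9)²) + 43058 = (4 - 14*81) + 43058 = (4 - 1134) + 43058 = -1130 + 43058 = 41928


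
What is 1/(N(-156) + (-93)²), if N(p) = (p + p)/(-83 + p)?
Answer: 239/2067423 ≈ 0.00011560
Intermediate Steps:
N(p) = 2*p/(-83 + p) (N(p) = (2*p)/(-83 + p) = 2*p/(-83 + p))
1/(N(-156) + (-93)²) = 1/(2*(-156)/(-83 - 156) + (-93)²) = 1/(2*(-156)/(-239) + 8649) = 1/(2*(-156)*(-1/239) + 8649) = 1/(312/239 + 8649) = 1/(2067423/239) = 239/2067423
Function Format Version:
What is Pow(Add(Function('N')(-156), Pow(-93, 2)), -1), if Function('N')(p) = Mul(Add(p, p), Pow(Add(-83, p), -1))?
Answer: Rational(239, 2067423) ≈ 0.00011560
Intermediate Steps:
Function('N')(p) = Mul(2, p, Pow(Add(-83, p), -1)) (Function('N')(p) = Mul(Mul(2, p), Pow(Add(-83, p), -1)) = Mul(2, p, Pow(Add(-83, p), -1)))
Pow(Add(Function('N')(-156), Pow(-93, 2)), -1) = Pow(Add(Mul(2, -156, Pow(Add(-83, -156), -1)), Pow(-93, 2)), -1) = Pow(Add(Mul(2, -156, Pow(-239, -1)), 8649), -1) = Pow(Add(Mul(2, -156, Rational(-1, 239)), 8649), -1) = Pow(Add(Rational(312, 239), 8649), -1) = Pow(Rational(2067423, 239), -1) = Rational(239, 2067423)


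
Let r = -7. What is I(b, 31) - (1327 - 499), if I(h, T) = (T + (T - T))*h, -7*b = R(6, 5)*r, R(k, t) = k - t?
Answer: -797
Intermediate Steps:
b = 1 (b = -(6 - 1*5)*(-7)/7 = -(6 - 5)*(-7)/7 = -(-7)/7 = -1/7*(-7) = 1)
I(h, T) = T*h (I(h, T) = (T + 0)*h = T*h)
I(b, 31) - (1327 - 499) = 31*1 - (1327 - 499) = 31 - 1*828 = 31 - 828 = -797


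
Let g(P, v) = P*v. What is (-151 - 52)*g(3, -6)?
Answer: 3654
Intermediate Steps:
(-151 - 52)*g(3, -6) = (-151 - 52)*(3*(-6)) = -203*(-18) = 3654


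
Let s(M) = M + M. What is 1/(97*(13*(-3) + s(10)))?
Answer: -1/1843 ≈ -0.00054259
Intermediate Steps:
s(M) = 2*M
1/(97*(13*(-3) + s(10))) = 1/(97*(13*(-3) + 2*10)) = 1/(97*(-39 + 20)) = 1/(97*(-19)) = 1/(-1843) = -1/1843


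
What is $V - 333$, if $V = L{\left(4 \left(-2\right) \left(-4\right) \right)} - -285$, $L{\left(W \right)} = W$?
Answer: $-16$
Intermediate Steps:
$V = 317$ ($V = 4 \left(-2\right) \left(-4\right) - -285 = \left(-8\right) \left(-4\right) + 285 = 32 + 285 = 317$)
$V - 333 = 317 - 333 = -16$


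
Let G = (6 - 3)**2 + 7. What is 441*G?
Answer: 7056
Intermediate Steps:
G = 16 (G = 3**2 + 7 = 9 + 7 = 16)
441*G = 441*16 = 7056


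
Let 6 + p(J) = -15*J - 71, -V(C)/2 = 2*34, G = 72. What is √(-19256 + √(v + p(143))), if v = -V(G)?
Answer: √(-19256 + I*√2086) ≈ 0.165 + 138.77*I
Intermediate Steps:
V(C) = -136 (V(C) = -4*34 = -2*68 = -136)
p(J) = -77 - 15*J (p(J) = -6 + (-15*J - 71) = -6 + (-71 - 15*J) = -77 - 15*J)
v = 136 (v = -1*(-136) = 136)
√(-19256 + √(v + p(143))) = √(-19256 + √(136 + (-77 - 15*143))) = √(-19256 + √(136 + (-77 - 2145))) = √(-19256 + √(136 - 2222)) = √(-19256 + √(-2086)) = √(-19256 + I*√2086)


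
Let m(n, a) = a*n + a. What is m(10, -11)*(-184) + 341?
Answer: 22605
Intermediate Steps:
m(n, a) = a + a*n
m(10, -11)*(-184) + 341 = -11*(1 + 10)*(-184) + 341 = -11*11*(-184) + 341 = -121*(-184) + 341 = 22264 + 341 = 22605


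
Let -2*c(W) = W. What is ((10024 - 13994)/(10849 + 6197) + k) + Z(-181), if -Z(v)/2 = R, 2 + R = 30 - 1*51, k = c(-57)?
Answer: 1265957/17046 ≈ 74.267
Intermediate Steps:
c(W) = -W/2
k = 57/2 (k = -½*(-57) = 57/2 ≈ 28.500)
R = -23 (R = -2 + (30 - 1*51) = -2 + (30 - 51) = -2 - 21 = -23)
Z(v) = 46 (Z(v) = -2*(-23) = 46)
((10024 - 13994)/(10849 + 6197) + k) + Z(-181) = ((10024 - 13994)/(10849 + 6197) + 57/2) + 46 = (-3970/17046 + 57/2) + 46 = (-3970*1/17046 + 57/2) + 46 = (-1985/8523 + 57/2) + 46 = 481841/17046 + 46 = 1265957/17046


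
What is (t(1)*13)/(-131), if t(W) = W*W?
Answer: -13/131 ≈ -0.099237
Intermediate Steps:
t(W) = W²
(t(1)*13)/(-131) = (1²*13)/(-131) = (1*13)*(-1/131) = 13*(-1/131) = -13/131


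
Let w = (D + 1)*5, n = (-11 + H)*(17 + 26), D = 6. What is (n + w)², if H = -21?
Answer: 1798281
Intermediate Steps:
n = -1376 (n = (-11 - 21)*(17 + 26) = -32*43 = -1376)
w = 35 (w = (6 + 1)*5 = 7*5 = 35)
(n + w)² = (-1376 + 35)² = (-1341)² = 1798281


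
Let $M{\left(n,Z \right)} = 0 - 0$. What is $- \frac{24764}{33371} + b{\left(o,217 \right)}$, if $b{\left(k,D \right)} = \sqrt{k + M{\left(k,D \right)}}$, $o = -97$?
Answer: $- \frac{164}{221} + i \sqrt{97} \approx -0.74208 + 9.8489 i$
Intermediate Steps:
$M{\left(n,Z \right)} = 0$ ($M{\left(n,Z \right)} = 0 + 0 = 0$)
$b{\left(k,D \right)} = \sqrt{k}$ ($b{\left(k,D \right)} = \sqrt{k + 0} = \sqrt{k}$)
$- \frac{24764}{33371} + b{\left(o,217 \right)} = - \frac{24764}{33371} + \sqrt{-97} = \left(-24764\right) \frac{1}{33371} + i \sqrt{97} = - \frac{164}{221} + i \sqrt{97}$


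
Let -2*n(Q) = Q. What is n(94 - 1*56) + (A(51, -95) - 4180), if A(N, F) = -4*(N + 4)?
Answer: -4419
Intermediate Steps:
n(Q) = -Q/2
A(N, F) = -16 - 4*N (A(N, F) = -4*(4 + N) = -16 - 4*N)
n(94 - 1*56) + (A(51, -95) - 4180) = -(94 - 1*56)/2 + ((-16 - 4*51) - 4180) = -(94 - 56)/2 + ((-16 - 204) - 4180) = -½*38 + (-220 - 4180) = -19 - 4400 = -4419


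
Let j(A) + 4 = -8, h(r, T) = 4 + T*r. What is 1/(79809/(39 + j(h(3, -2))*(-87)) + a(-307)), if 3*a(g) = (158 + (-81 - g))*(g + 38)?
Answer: -361/12403349 ≈ -2.9105e-5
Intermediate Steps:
j(A) = -12 (j(A) = -4 - 8 = -12)
a(g) = (38 + g)*(77 - g)/3 (a(g) = ((158 + (-81 - g))*(g + 38))/3 = ((77 - g)*(38 + g))/3 = ((38 + g)*(77 - g))/3 = (38 + g)*(77 - g)/3)
1/(79809/(39 + j(h(3, -2))*(-87)) + a(-307)) = 1/(79809/(39 - 12*(-87)) + (2926/3 + 13*(-307) - 1/3*(-307)**2)) = 1/(79809/(39 + 1044) + (2926/3 - 3991 - 1/3*94249)) = 1/(79809/1083 + (2926/3 - 3991 - 94249/3)) = 1/(79809*(1/1083) - 34432) = 1/(26603/361 - 34432) = 1/(-12403349/361) = -361/12403349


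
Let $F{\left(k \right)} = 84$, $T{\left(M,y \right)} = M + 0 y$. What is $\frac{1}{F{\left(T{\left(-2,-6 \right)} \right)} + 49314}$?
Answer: $\frac{1}{49398} \approx 2.0244 \cdot 10^{-5}$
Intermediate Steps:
$T{\left(M,y \right)} = M$ ($T{\left(M,y \right)} = M + 0 = M$)
$\frac{1}{F{\left(T{\left(-2,-6 \right)} \right)} + 49314} = \frac{1}{84 + 49314} = \frac{1}{49398}$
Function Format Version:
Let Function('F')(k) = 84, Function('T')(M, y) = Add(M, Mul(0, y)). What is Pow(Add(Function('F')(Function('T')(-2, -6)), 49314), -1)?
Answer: Rational(1, 49398) ≈ 2.0244e-5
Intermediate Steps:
Function('T')(M, y) = M (Function('T')(M, y) = Add(M, 0) = M)
Pow(Add(Function('F')(Function('T')(-2, -6)), 49314), -1) = Pow(Add(84, 49314), -1) = Pow(49398, -1) = Rational(1, 49398)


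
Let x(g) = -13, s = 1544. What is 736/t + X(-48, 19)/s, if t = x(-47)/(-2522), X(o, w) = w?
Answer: 220458515/1544 ≈ 1.4278e+5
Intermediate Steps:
t = 1/194 (t = -13/(-2522) = -13*(-1/2522) = 1/194 ≈ 0.0051546)
736/t + X(-48, 19)/s = 736/(1/194) + 19/1544 = 736*194 + 19*(1/1544) = 142784 + 19/1544 = 220458515/1544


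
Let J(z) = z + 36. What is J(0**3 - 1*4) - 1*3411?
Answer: -3379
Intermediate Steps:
J(z) = 36 + z
J(0**3 - 1*4) - 1*3411 = (36 + (0**3 - 1*4)) - 1*3411 = (36 + (0 - 4)) - 3411 = (36 - 4) - 3411 = 32 - 3411 = -3379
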